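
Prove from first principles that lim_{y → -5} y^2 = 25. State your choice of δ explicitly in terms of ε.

Fix ε > 0. We seek δ > 0 with 0 < |y + 5| < δ ⇒ |y^2 − 25| < ε.
Factor: y^2 − 25 = (y + 5)(y - 5), so |y^2 − 25| = |y + 5|·|y - 5|.
Impose δ ≤ 1 so that |y| < 6; then |y - 5| ≤ 11.
Hence |y^2 − 25| ≤ 11|y + 5|, which is < ε once |y + 5| < ε/11.
Take δ = min(1, ε/11). If 0 < |y + 5| < δ then both bounds hold and |y^2 − 25| ≤ 11|y + 5| < 11·(ε/11) = ε.

δ = min(1, ε/11)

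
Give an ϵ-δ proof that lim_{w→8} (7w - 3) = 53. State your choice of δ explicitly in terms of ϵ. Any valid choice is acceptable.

δ = ϵ/7

Let ϵ > 0 be given. We need δ > 0 so that 0 < |w − 8| < δ implies |(7w - 3) − 53| < ϵ.
|(7w - 3) − 53| = |7w - 56| = 7|w − 8|.
Thus it suffices that |w − 8| < ϵ/7.
Choosing δ = ϵ/7 gives |(7w - 3) − 53| = 7|w − 8| < ϵ whenever |w − 8| < δ.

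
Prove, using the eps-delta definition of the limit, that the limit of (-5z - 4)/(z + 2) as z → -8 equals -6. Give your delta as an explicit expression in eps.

Let eps > 0. We want delta > 0 with 0 < |z + 8| < delta ⇒ |(-5z - 4)/(z + 2) + 6| < eps.
Combining over a common denominator, (-5z - 4)/(z + 2) + 6 = [(-5z - 4)·(-6) − 36·(z + 2)] / [(-6)·(z + 2)] = -6(z + 8) / ((-6)(z + 2)).
So |(-5z - 4)/(z + 2) + 6| = 6|z + 8| / (6·|z + 2|).
Require delta ≤ 3, so |z + 2| ≥ |-6| − |z + 8| > 6 − 3 = 3.
Hence |(-5z - 4)/(z + 2) + 6| < 6|z + 8|/(6·3) = (1/3)|z + 8|, which is < eps once |z + 8| < 3eps.
Take delta = min(3, 3eps). Then 0 < |z + 8| < delta forces both bounds, so |(-5z - 4)/(z + 2) + 6| < eps.

delta = min(3, 3eps)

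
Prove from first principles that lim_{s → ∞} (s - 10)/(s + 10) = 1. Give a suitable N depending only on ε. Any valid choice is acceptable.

N = 20/ε

Let ε > 0 be given. We seek N > 0 such that s > N implies |(s - 10)/(s + 10) − 1| < ε.
(s - 10)/(s + 10) − 1 = ((s - 10) − (s + 10)) / ((s + 10)) = -20/((s + 10)).
For s > 0 we have s + 10 > s, so |(s - 10)/(s + 10) − 1| = 20/((s + 10)) < 20/(s) = 20/s.
Thus |(s - 10)/(s + 10) − 1| < ε whenever s > 20/ε.
Take N = 20/ε. If s > N then |(s - 10)/(s + 10) − 1| < 20/s < ε.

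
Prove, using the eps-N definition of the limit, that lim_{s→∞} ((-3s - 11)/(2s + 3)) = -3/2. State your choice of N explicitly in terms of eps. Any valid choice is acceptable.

N = (13/4)/eps

Let eps > 0 be given. We seek N > 0 such that s > N implies |(-3s - 11)/(2s + 3) + 3/2| < eps.
(-3s - 11)/(2s + 3) + 3/2 = (2(-3s - 11) − (-3)(2s + 3)) / (2(2s + 3)) = -13/(2(2s + 3)).
For s > 0 we have 2s + 3 > 2s, so |(-3s - 11)/(2s + 3) + 3/2| = 13/(2(2s + 3)) < 13/(2·2s) = (13/4)/s.
Thus |(-3s - 11)/(2s + 3) + 3/2| < eps whenever s > (13/4)/eps.
Take N = (13/4)/eps. If s > N then |(-3s - 11)/(2s + 3) + 3/2| < (13/4)/s < eps.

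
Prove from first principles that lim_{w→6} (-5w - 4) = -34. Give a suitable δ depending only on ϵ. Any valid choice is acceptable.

Suppose ϵ > 0. We need δ > 0 so that 0 < |w − 6| < δ implies |(-5w - 4) + 34| < ϵ.
Since (-5w - 4) + 34 = -5(w − 6), we have |(-5w - 4) + 34| = 5|w − 6|.
So 5|w − 6| < ϵ exactly when |w − 6| < ϵ/5.
Take δ = ϵ/5. If 0 < |w − 6| < δ then |(-5w - 4) + 34| = 5|w − 6| < 5·(ϵ/5) = ϵ.

δ = ϵ/5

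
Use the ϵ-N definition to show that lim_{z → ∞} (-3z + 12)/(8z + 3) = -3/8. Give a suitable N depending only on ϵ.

Suppose ϵ > 0. We seek N > 0 such that z > N implies |(-3z + 12)/(8z + 3) + 3/8| < ϵ.
(-3z + 12)/(8z + 3) + 3/8 = (8(-3z + 12) − (-3)(8z + 3)) / (8(8z + 3)) = 105/(8(8z + 3)).
For z > 0 we have 8z + 3 > 8z, so |(-3z + 12)/(8z + 3) + 3/8| = 105/(8(8z + 3)) < 105/(8·8z) = (105/64)/z.
Thus |(-3z + 12)/(8z + 3) + 3/8| < ϵ whenever z > (105/64)/ϵ.
Take N = (105/64)/ϵ. If z > N then |(-3z + 12)/(8z + 3) + 3/8| < (105/64)/z < ϵ.

N = (105/64)/ϵ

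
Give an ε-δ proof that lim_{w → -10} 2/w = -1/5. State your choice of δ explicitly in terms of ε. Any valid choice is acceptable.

Let ε > 0. We seek δ > 0 such that 0 < |w + 10| < δ implies |2/w + 1/5| < ε.
|2/w + 1/5| = 2·|-10 − w|/(10·|w|) = 2|w + 10|/(10|w|).
Restrict δ ≤ 5. Then |w + 10| < 5 gives |w| > 5, so 10|w| > 50.
Then |2/w + 1/5| < 2|w + 10|/50, which is < ε when |w + 10| < 25ε.
Take δ = min(5, 25ε). Then 0 < |w + 10| < δ gives both |w + 10| < 5 and |w + 10| < 25ε, so |2/w + 1/5| < ε.

δ = min(5, 25ε)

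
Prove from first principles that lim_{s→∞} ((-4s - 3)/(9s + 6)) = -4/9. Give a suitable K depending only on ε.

Suppose ε > 0. We seek K > 0 such that s > K implies |(-4s - 3)/(9s + 6) + 4/9| < ε.
(-4s - 3)/(9s + 6) + 4/9 = (9(-4s - 3) − (-4)(9s + 6)) / (9(9s + 6)) = -3/(9(9s + 6)).
For s > 0 we have 9s + 6 > 9s, so |(-4s - 3)/(9s + 6) + 4/9| = 3/(9(9s + 6)) < 3/(9·9s) = (1/27)/s.
Thus |(-4s - 3)/(9s + 6) + 4/9| < ε whenever s > (1/27)/ε.
Take K = (1/27)/ε. If s > K then |(-4s - 3)/(9s + 6) + 4/9| < (1/27)/s < ε.

K = (1/27)/ε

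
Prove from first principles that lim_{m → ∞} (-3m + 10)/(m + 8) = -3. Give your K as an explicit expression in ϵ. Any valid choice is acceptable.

K = 34/ϵ

Fix ϵ > 0. For m ≥ 1, |(-3m + 10)/(m + 8) + 3| = |34|/((m + 8)) = 34/((m + 8)).
Since m + 8 ≥ m for m ≥ 1, this is ≤ 34/(m) = 34/m.
So |(-3m + 10)/(m + 8) + 3| < ϵ whenever m > 34/ϵ.
Take K = 34/ϵ. If m > K then |(-3m + 10)/(m + 8) + 3| ≤ 34/m < ϵ.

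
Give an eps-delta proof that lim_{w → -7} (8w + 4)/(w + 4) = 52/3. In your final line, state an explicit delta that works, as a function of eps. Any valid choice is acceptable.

delta = min(3/2, (9/56)eps)

Let eps > 0 be given. We want delta > 0 with 0 < |w + 7| < delta ⇒ |(8w + 4)/(w + 4) − (52/3)| < eps.
Combining over a common denominator, (8w + 4)/(w + 4) − (52/3) = [(8w + 4)·(-3) − (-52)·(w + 4)] / [(-3)·(w + 4)] = 28(w + 7) / ((-3)(w + 4)).
So |(8w + 4)/(w + 4) − (52/3)| = 28|w + 7| / (3·|w + 4|).
Restrict delta ≤ 3/2. Then |w + 7| < 3/2 gives |w + 4| = |(w + 7) + (-3)| ≥ 3 − 3/2 = 3/2.
Hence |(8w + 4)/(w + 4) − (52/3)| < 28|w + 7|/(3·(3/2)) = (56/9)|w + 7|, which is < eps once |w + 7| < (9/56)eps.
Take delta = min(3/2, (9/56)eps). Then 0 < |w + 7| < delta forces both bounds, so |(8w + 4)/(w + 4) − (52/3)| < eps.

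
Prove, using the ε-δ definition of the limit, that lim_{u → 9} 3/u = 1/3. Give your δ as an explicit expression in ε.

Let ε > 0. We seek δ > 0 such that 0 < |u − 9| < δ implies |3/u − (1/3)| < ε.
|3/u − (1/3)| = 3·|9 − u|/(9·|u|) = 3|u − 9|/(9|u|).
Require δ ≤ 9/2 so that |u| > 9 − 9/2 = 9/2, hence 9|u| > 81/2.
Then |3/u − (1/3)| < 3|u − 9|/(81/2), which is < ε when |u − 9| < (27/2)ε.
Take δ = min(9/2, (27/2)ε). Then 0 < |u − 9| < δ gives both |u − 9| < 9/2 and |u − 9| < (27/2)ε, so |3/u − (1/3)| < ε.

δ = min(9/2, (27/2)ε)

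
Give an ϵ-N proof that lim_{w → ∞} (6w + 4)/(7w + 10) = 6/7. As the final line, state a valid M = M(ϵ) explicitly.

Let ϵ > 0. We seek M > 0 such that w > M implies |(6w + 4)/(7w + 10) − (6/7)| < ϵ.
(6w + 4)/(7w + 10) − (6/7) = (7(6w + 4) − 6(7w + 10)) / (7(7w + 10)) = -32/(7(7w + 10)).
For w > 0 we have 7w + 10 > 7w, so |(6w + 4)/(7w + 10) − (6/7)| = 32/(7(7w + 10)) < 32/(7·7w) = (32/49)/w.
Thus |(6w + 4)/(7w + 10) − (6/7)| < ϵ whenever w > (32/49)/ϵ.
Take M = (32/49)/ϵ. If w > M then |(6w + 4)/(7w + 10) − (6/7)| < (32/49)/w < ϵ.

M = (32/49)/ϵ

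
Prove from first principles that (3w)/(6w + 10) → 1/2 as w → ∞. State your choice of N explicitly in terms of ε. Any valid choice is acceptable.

N = (5/6)/ε

Fix ε > 0. We seek N > 0 such that w > N implies |(3w)/(6w + 10) − (1/2)| < ε.
(3w)/(6w + 10) − (1/2) = (6(3w) − 3(6w + 10)) / (6(6w + 10)) = -30/(6(6w + 10)).
For w > 0 we have 6w + 10 > 6w, so |(3w)/(6w + 10) − (1/2)| = 30/(6(6w + 10)) < 30/(6·6w) = (5/6)/w.
Thus |(3w)/(6w + 10) − (1/2)| < ε whenever w > (5/6)/ε.
Take N = (5/6)/ε. If w > N then |(3w)/(6w + 10) − (1/2)| < (5/6)/w < ε.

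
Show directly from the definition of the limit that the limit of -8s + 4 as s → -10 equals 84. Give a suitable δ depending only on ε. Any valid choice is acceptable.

δ = ε/8

Let ε > 0. We need δ > 0 so that 0 < |s + 10| < δ implies |(-8s + 4) − 84| < ε.
|(-8s + 4) − 84| = |-8s - 80| = 8|s + 10|.
Thus it suffices that |s + 10| < ε/8.
Take δ = ε/8. If 0 < |s + 10| < δ then |(-8s + 4) − 84| = 8|s + 10| < 8·(ε/8) = ε.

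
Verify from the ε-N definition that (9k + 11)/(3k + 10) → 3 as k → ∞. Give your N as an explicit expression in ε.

Fix ε > 0. For k ≥ 1, |(9k + 11)/(3k + 10) − 3| = |-57|/(3(3k + 10)) = 57/(3(3k + 10)).
Since 3k + 10 ≥ 3k for k ≥ 1, this is ≤ 57/(3·3k) = (19/3)/k.
So |(9k + 11)/(3k + 10) − 3| < ε whenever k > (19/3)/ε.
Take N = (19/3)/ε. If k > N then |(9k + 11)/(3k + 10) − 3| ≤ (19/3)/k < ε.

N = (19/3)/ε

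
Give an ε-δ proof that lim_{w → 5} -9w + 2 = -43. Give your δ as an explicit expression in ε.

Suppose ε > 0. We need δ > 0 so that 0 < |w − 5| < δ implies |(-9w + 2) + 43| < ε.
|(-9w + 2) + 43| = |-9w + 45| = 9|w − 5|.
So 9|w − 5| < ε exactly when |w − 5| < ε/9.
Take δ = ε/9. If 0 < |w − 5| < δ then |(-9w + 2) + 43| = 9|w − 5| < 9·(ε/9) = ε.

δ = ε/9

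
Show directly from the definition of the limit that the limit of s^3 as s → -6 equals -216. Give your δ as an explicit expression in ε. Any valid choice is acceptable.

Let ε > 0 be given. We seek δ > 0 with 0 < |s + 6| < δ ⇒ |s^3 + 216| < ε.
Factor: s^3 + 216 = (s + 6)(s^2 - 6s + 36), so |s^3 + 216| = |s + 6|·|s^2 - 6s + 36|.
Restrict δ ≤ 1. Then |s + 6| < 1 gives |s| < 7, so by the triangle inequality |s^2 - 6s + 36| ≤ 7^2 + 6·7 + 36 = 127.
Hence |s^3 + 216| ≤ 127|s + 6|, which is < ε once |s + 6| < ε/127.
Take δ = min(1, ε/127). If 0 < |s + 6| < δ then both bounds hold and |s^3 + 216| ≤ 127|s + 6| < 127·(ε/127) = ε.

δ = min(1, ε/127)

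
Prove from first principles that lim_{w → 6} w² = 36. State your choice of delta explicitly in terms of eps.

delta = min(1, eps/13)

Let eps > 0. We seek delta > 0 with 0 < |w − 6| < delta ⇒ |w² − 36| < eps.
Factor: w² − 36 = (w − 6)(w + 6), so |w² − 36| = |w − 6|·|w + 6|.
Restrict delta ≤ 1. Then |w − 6| < 1 gives |w| < 7, so by the triangle inequality |w + 6| ≤ 7 + 6 = 13.
Hence |w² − 36| ≤ 13|w − 6|, which is < eps once |w − 6| < eps/13.
Take delta = min(1, eps/13). If 0 < |w − 6| < delta then both bounds hold and |w² − 36| ≤ 13|w − 6| < 13·(eps/13) = eps.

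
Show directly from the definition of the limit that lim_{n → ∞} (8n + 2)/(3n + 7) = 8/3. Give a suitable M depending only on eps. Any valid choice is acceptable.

M = (50/9)/eps

Fix eps > 0. For n ≥ 1, |(8n + 2)/(3n + 7) − (8/3)| = |-50|/(3(3n + 7)) = 50/(3(3n + 7)).
Since 3n + 7 ≥ 3n for n ≥ 1, this is ≤ 50/(3·3n) = (50/9)/n.
So |(8n + 2)/(3n + 7) − (8/3)| < eps whenever n > (50/9)/eps.
Take M = (50/9)/eps. If n > M then |(8n + 2)/(3n + 7) − (8/3)| ≤ (50/9)/n < eps.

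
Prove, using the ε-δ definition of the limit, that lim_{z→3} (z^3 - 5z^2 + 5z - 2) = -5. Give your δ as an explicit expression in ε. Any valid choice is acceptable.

Fix ε > 0. We want δ > 0 such that 0 < |z − 3| < δ implies |(z^3 - 5z^2 + 5z - 2) + 5| < ε.
(z^3 - 5z^2 + 5z - 2) + 5 = z^3 - 5z^2 + 5z + 3 = (z − 3)(z^2 - 2z - 1).
So |(z^3 - 5z^2 + 5z - 2) + 5| = |z − 3|·|z^2 - 2z - 1|.
Require δ ≤ 1. Then |z − 3| < 1 gives |z| < 4, and by the triangle inequality |z^2 - 2z - 1| ≤ 4^2 + 2·4 + 1 = 25.
Hence |(z^3 - 5z^2 + 5z - 2) + 5| ≤ 25|z − 3| < ε provided |z − 3| < ε/25.
Choosing δ = min(1, ε/25) ensures both conditions, hence |(z^3 - 5z^2 + 5z - 2) + 5| < ε.

δ = min(1, ε/25)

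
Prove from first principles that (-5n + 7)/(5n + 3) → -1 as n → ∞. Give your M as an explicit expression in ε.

Suppose ε > 0. For n ≥ 1, |(-5n + 7)/(5n + 3) + 1| = |50|/(5(5n + 3)) = 50/(5(5n + 3)).
Since 5n + 3 ≥ 5n for n ≥ 1, this is ≤ 50/(5·5n) = 2/n.
So |(-5n + 7)/(5n + 3) + 1| < ε whenever n > 2/ε.
Take M = 2/ε. If n > M then |(-5n + 7)/(5n + 3) + 1| ≤ 2/n < ε.

M = 2/ε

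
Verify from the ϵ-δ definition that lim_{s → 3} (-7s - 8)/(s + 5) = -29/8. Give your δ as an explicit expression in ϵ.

δ = min(4, (32/27)ϵ)

Let ϵ > 0 be given. We want δ > 0 with 0 < |s − 3| < δ ⇒ |(-7s - 8)/(s + 5) + 29/8| < ϵ.
Combining over a common denominator, (-7s - 8)/(s + 5) + 29/8 = [(-7s - 8)·8 − (-29)·(s + 5)] / [8·(s + 5)] = -27(s − 3) / (8(s + 5)).
So |(-7s - 8)/(s + 5) + 29/8| = 27|s − 3| / (8·|s + 5|).
Require δ ≤ 4, so |s + 5| ≥ |8| − |s − 3| > 8 − 4 = 4.
Hence |(-7s - 8)/(s + 5) + 29/8| < 27|s − 3|/(8·4) = (27/32)|s − 3|, which is < ϵ once |s − 3| < (32/27)ϵ.
Take δ = min(4, (32/27)ϵ). Then 0 < |s − 3| < δ forces both bounds, so |(-7s - 8)/(s + 5) + 29/8| < ϵ.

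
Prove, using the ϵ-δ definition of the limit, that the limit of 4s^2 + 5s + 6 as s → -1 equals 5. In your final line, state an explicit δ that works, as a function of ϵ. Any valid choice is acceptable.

Suppose ϵ > 0. We want δ > 0 such that 0 < |s + 1| < δ implies |(4s^2 + 5s + 6) − 5| < ϵ.
(4s^2 + 5s + 6) − 5 = 4s^2 + 5s + 1 = (s + 1)(4s + 1).
So |(4s^2 + 5s + 6) − 5| = |s + 1|·|4s + 1|.
Assume first that |s + 1| < 2, so |s| < 3. Then |4s + 1| ≤ 4·3 + 1 = 13.
Hence |(4s^2 + 5s + 6) − 5| ≤ 13|s + 1| < ϵ provided |s + 1| < ϵ/13.
Choosing δ = min(2, ϵ/13) ensures both conditions, hence |(4s^2 + 5s + 6) − 5| < ϵ.

δ = min(2, ϵ/13)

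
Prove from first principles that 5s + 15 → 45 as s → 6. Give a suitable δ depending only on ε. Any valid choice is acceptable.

Fix ε > 0. We need δ > 0 so that 0 < |s − 6| < δ implies |(5s + 15) − 45| < ε.
Since (5s + 15) − 45 = 5(s − 6), we have |(5s + 15) − 45| = 5|s − 6|.
So 5|s − 6| < ε exactly when |s − 6| < ε/5.
Choosing δ = ε/5 gives |(5s + 15) − 45| = 5|s − 6| < ε whenever |s − 6| < δ.

δ = ε/5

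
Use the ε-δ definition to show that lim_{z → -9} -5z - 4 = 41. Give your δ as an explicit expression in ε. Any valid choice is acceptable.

δ = ε/5

Let ε > 0 be given. We need δ > 0 so that 0 < |z + 9| < δ implies |(-5z - 4) − 41| < ε.
Since (-5z - 4) − 41 = -5(z + 9), we have |(-5z - 4) − 41| = 5|z + 9|.
So 5|z + 9| < ε exactly when |z + 9| < ε/5.
Take δ = ε/5. If 0 < |z + 9| < δ then |(-5z - 4) − 41| = 5|z + 9| < 5·(ε/5) = ε.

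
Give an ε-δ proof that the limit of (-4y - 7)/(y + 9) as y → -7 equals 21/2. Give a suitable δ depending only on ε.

δ = min(1, (2/29)ε)

Let ε > 0. We want δ > 0 with 0 < |y + 7| < δ ⇒ |(-4y - 7)/(y + 9) − (21/2)| < ε.
Combining over a common denominator, (-4y - 7)/(y + 9) − (21/2) = [(-4y - 7)·2 − 21·(y + 9)] / [2·(y + 9)] = -29(y + 7) / (2(y + 9)).
So |(-4y - 7)/(y + 9) − (21/2)| = 29|y + 7| / (2·|y + 9|).
Restrict δ ≤ 1. Then |y + 7| < 1 gives |y + 9| = |(y + 7) + 2| ≥ 2 − 1 = 1.
Hence |(-4y - 7)/(y + 9) − (21/2)| < 29|y + 7|/(2·1) = (29/2)|y + 7|, which is < ε once |y + 7| < (2/29)ε.
Take δ = min(1, (2/29)ε). Then 0 < |y + 7| < δ forces both bounds, so |(-4y - 7)/(y + 9) − (21/2)| < ε.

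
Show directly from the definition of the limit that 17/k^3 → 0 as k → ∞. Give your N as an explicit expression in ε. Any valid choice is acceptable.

N = (17/ε)^{1/3}

Let ε > 0. For k ≥ 1, |17/k^3 − 0| = 17/k^3.
17/k^3 < ε ⇔ k^3 > 17/ε ⇔ k > (17/ε)^{1/3}.
Take N = (17/ε)^{1/3}. Then k > N implies 17/k^3 < ε.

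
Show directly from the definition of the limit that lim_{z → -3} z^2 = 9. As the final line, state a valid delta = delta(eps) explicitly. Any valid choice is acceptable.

Let eps > 0 be given. We seek delta > 0 with 0 < |z + 3| < delta ⇒ |z^2 − 9| < eps.
Factor: z^2 − 9 = (z + 3)(z - 3), so |z^2 − 9| = |z + 3|·|z - 3|.
Restrict delta ≤ 1. Then |z + 3| < 1 gives |z| < 4, so by the triangle inequality |z - 3| ≤ 4 + 3 = 7.
Hence |z^2 − 9| ≤ 7|z + 3|, which is < eps once |z + 3| < eps/7.
Take delta = min(1, eps/7). If 0 < |z + 3| < delta then both bounds hold and |z^2 − 9| ≤ 7|z + 3| < 7·(eps/7) = eps.

delta = min(1, eps/7)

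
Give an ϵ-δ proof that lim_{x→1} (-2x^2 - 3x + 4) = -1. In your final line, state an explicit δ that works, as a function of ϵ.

δ = min(1, ϵ/9)

Let ϵ > 0 be given. We want δ > 0 such that 0 < |x − 1| < δ implies |(-2x^2 - 3x + 4) + 1| < ϵ.
(-2x^2 - 3x + 4) + 1 = -2x^2 - 3x + 5 = (x − 1)(-2x - 5).
So |(-2x^2 - 3x + 4) + 1| = |x − 1|·|-2x - 5|.
Assume first that |x − 1| < 1, so |x| < 2. Then |-2x - 5| ≤ 2·2 + 5 = 9.
Hence |(-2x^2 - 3x + 4) + 1| ≤ 9|x − 1| < ϵ provided |x − 1| < ϵ/9.
Choosing δ = min(1, ϵ/9) ensures both conditions, hence |(-2x^2 - 3x + 4) + 1| < ϵ.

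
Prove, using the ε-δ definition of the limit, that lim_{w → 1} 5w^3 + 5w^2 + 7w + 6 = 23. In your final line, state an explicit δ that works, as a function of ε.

Let ε > 0 be given. We want δ > 0 such that 0 < |w − 1| < δ implies |(5w^3 + 5w^2 + 7w + 6) − 23| < ε.
(5w^3 + 5w^2 + 7w + 6) − 23 = 5w^3 + 5w^2 + 7w - 17 = (w − 1)(5w^2 + 10w + 17).
So |(5w^3 + 5w^2 + 7w + 6) − 23| = |w − 1|·|5w^2 + 10w + 17|.
Require δ ≤ 1. Then |w − 1| < 1 gives |w| < 2, and by the triangle inequality |5w^2 + 10w + 17| ≤ 5·2^2 + 10·2 + 17 = 57.
Hence |(5w^3 + 5w^2 + 7w + 6) − 23| ≤ 57|w − 1| < ε provided |w − 1| < ε/57.
Choosing δ = min(1, ε/57) ensures both conditions, hence |(5w^3 + 5w^2 + 7w + 6) − 23| < ε.

δ = min(1, ε/57)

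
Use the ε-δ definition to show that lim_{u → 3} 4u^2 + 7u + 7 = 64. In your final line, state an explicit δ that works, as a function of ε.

Fix ε > 0. We want δ > 0 such that 0 < |u − 3| < δ implies |(4u^2 + 7u + 7) − 64| < ε.
(4u^2 + 7u + 7) − 64 = 4u^2 + 7u - 57 = (u − 3)(4u + 19).
So |(4u^2 + 7u + 7) − 64| = |u − 3|·|4u + 19|.
Require δ ≤ 1. Then |u − 3| < 1 gives |u| < 4, and by the triangle inequality |4u + 19| ≤ 4·4 + 19 = 35.
Hence |(4u^2 + 7u + 7) − 64| ≤ 35|u − 3| < ε provided |u − 3| < ε/35.
Take δ = min(1, ε/35). Then 0 < |u − 3| < δ gives both |u − 3| < 1 and |u − 3| < ε/35, so |(4u^2 + 7u + 7) − 64| < ε.

δ = min(1, ε/35)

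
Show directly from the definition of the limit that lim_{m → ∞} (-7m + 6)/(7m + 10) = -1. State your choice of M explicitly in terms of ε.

Let ε > 0. For m ≥ 1, |(-7m + 6)/(7m + 10) + 1| = |112|/(7(7m + 10)) = 112/(7(7m + 10)).
Since 7m + 10 ≥ 7m for m ≥ 1, this is ≤ 112/(7·7m) = (16/7)/m.
So |(-7m + 6)/(7m + 10) + 1| < ε whenever m > (16/7)/ε.
Take M = (16/7)/ε. If m > M then |(-7m + 6)/(7m + 10) + 1| ≤ (16/7)/m < ε.

M = (16/7)/ε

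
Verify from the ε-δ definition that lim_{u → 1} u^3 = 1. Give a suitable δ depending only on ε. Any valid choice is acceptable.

Fix ε > 0. We seek δ > 0 with 0 < |u − 1| < δ ⇒ |u^3 − 1| < ε.
Factor: u^3 − 1 = (u − 1)(u^2 + u + 1), so |u^3 − 1| = |u − 1|·|u^2 + u + 1|.
Restrict δ ≤ 2. Then |u − 1| < 2 gives |u| < 3, so by the triangle inequality |u^2 + u + 1| ≤ 3^2 + 3 + 1 = 13.
Hence |u^3 − 1| ≤ 13|u − 1|, which is < ε once |u − 1| < ε/13.
Take δ = min(2, ε/13). If 0 < |u − 1| < δ then both bounds hold and |u^3 − 1| ≤ 13|u − 1| < 13·(ε/13) = ε.

δ = min(2, ε/13)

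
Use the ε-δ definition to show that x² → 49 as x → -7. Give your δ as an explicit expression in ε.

δ = min(1, ε/15)

Let ε > 0. We seek δ > 0 with 0 < |x + 7| < δ ⇒ |x² − 49| < ε.
Factor: x² − 49 = (x + 7)(x - 7), so |x² − 49| = |x + 7|·|x - 7|.
Restrict δ ≤ 1. Then |x + 7| < 1 gives |x| < 8, so by the triangle inequality |x - 7| ≤ 8 + 7 = 15.
Hence |x² − 49| ≤ 15|x + 7|, which is < ε once |x + 7| < ε/15.
Take δ = min(1, ε/15). If 0 < |x + 7| < δ then both bounds hold and |x² − 49| ≤ 15|x + 7| < 15·(ε/15) = ε.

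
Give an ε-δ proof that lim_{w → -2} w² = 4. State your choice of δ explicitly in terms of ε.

δ = min(2, ε/6)

Fix ε > 0. We seek δ > 0 with 0 < |w + 2| < δ ⇒ |w² − 4| < ε.
Factor: w² − 4 = (w + 2)(w - 2), so |w² − 4| = |w + 2|·|w - 2|.
Restrict δ ≤ 2. Then |w + 2| < 2 gives |w| < 4, so by the triangle inequality |w - 2| ≤ 4 + 2 = 6.
Hence |w² − 4| ≤ 6|w + 2|, which is < ε once |w + 2| < ε/6.
Take δ = min(2, ε/6). If 0 < |w + 2| < δ then both bounds hold and |w² − 4| ≤ 6|w + 2| < 6·(ε/6) = ε.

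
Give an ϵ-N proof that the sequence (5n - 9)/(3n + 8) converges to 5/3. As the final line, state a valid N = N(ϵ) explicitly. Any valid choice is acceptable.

Suppose ϵ > 0. For n ≥ 1, |(5n - 9)/(3n + 8) − (5/3)| = |-67|/(3(3n + 8)) = 67/(3(3n + 8)).
Since 3n + 8 ≥ 3n for n ≥ 1, this is ≤ 67/(3·3n) = (67/9)/n.
So |(5n - 9)/(3n + 8) − (5/3)| < ϵ whenever n > (67/9)/ϵ.
Take N = (67/9)/ϵ. If n > N then |(5n - 9)/(3n + 8) − (5/3)| ≤ (67/9)/n < ϵ.

N = (67/9)/ϵ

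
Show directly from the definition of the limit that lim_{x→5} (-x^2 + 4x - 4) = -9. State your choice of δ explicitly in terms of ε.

Suppose ε > 0. We want δ > 0 such that 0 < |x − 5| < δ implies |(-x^2 + 4x - 4) + 9| < ε.
(-x^2 + 4x - 4) + 9 = -x^2 + 4x + 5 = (x − 5)(-x - 1).
So |(-x^2 + 4x - 4) + 9| = |x − 5|·|-x - 1|.
Assume first that |x − 5| < 1, so |x| < 6. Then |-x - 1| ≤ 6 + 1 = 7.
Hence |(-x^2 + 4x - 4) + 9| ≤ 7|x − 5| < ε provided |x − 5| < ε/7.
Choosing δ = min(1, ε/7) ensures both conditions, hence |(-x^2 + 4x - 4) + 9| < ε.

δ = min(1, ε/7)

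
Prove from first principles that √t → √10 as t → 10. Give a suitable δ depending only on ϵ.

Fix ϵ > 0. We want δ > 0 such that 0 < |t − 10| < δ implies |√t − √10| < ϵ.
Rationalise: √t − √10 = (t − 10)/(√t + √10), so |√t − √10| = |t − 10|/(√t + √10).
Restrict δ ≤ 10 so that |t − 10| < 10 forces t > 0, and then √t + √10 > √10.
Hence |√t − √10| < |t − 10|/√10, which is < ϵ once |t − 10| < √10·ϵ.
Take δ = min(10, √10·ϵ). If 0 < |t − 10| < δ then t > 0 and |√t − √10| < |t − 10|/√10 < ϵ.

δ = min(10, √10·ϵ)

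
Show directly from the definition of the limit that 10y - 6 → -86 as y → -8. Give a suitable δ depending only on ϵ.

δ = ϵ/10

Let ϵ > 0. We need δ > 0 so that 0 < |y + 8| < δ implies |(10y - 6) + 86| < ϵ.
Since (10y - 6) + 86 = 10(y + 8), we have |(10y - 6) + 86| = 10|y + 8|.
Thus it suffices that |y + 8| < ϵ/10.
Take δ = ϵ/10. If 0 < |y + 8| < δ then |(10y - 6) + 86| = 10|y + 8| < 10·(ϵ/10) = ϵ.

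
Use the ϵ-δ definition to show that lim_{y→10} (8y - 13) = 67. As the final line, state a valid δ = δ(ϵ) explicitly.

Fix ϵ > 0. We need δ > 0 so that 0 < |y − 10| < δ implies |(8y - 13) − 67| < ϵ.
|(8y - 13) − 67| = |8y - 80| = 8|y − 10|.
So 8|y − 10| < ϵ exactly when |y − 10| < ϵ/8.
Choosing δ = ϵ/8 gives |(8y - 13) − 67| = 8|y − 10| < ϵ whenever |y − 10| < δ.

δ = ϵ/8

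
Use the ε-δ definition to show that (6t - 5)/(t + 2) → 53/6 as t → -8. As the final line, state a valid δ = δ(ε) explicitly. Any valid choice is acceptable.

δ = min(3, (18/17)ε)

Let ε > 0 be given. We want δ > 0 with 0 < |t + 8| < δ ⇒ |(6t - 5)/(t + 2) − (53/6)| < ε.
Combining over a common denominator, (6t - 5)/(t + 2) − (53/6) = [(6t - 5)·(-6) − (-53)·(t + 2)] / [(-6)·(t + 2)] = 17(t + 8) / ((-6)(t + 2)).
So |(6t - 5)/(t + 2) − (53/6)| = 17|t + 8| / (6·|t + 2|).
Require δ ≤ 3, so |t + 2| ≥ |-6| − |t + 8| > 6 − 3 = 3.
Hence |(6t - 5)/(t + 2) − (53/6)| < 17|t + 8|/(6·3) = (17/18)|t + 8|, which is < ε once |t + 8| < (18/17)ε.
Take δ = min(3, (18/17)ε). Then 0 < |t + 8| < δ forces both bounds, so |(6t - 5)/(t + 2) − (53/6)| < ε.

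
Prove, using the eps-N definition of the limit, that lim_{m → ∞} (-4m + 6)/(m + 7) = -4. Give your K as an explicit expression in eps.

Fix eps > 0. For m ≥ 1, |(-4m + 6)/(m + 7) + 4| = |34|/((m + 7)) = 34/((m + 7)).
Since m + 7 ≥ m for m ≥ 1, this is ≤ 34/(m) = 34/m.
So |(-4m + 6)/(m + 7) + 4| < eps whenever m > 34/eps.
Take K = 34/eps. If m > K then |(-4m + 6)/(m + 7) + 4| ≤ 34/m < eps.

K = 34/eps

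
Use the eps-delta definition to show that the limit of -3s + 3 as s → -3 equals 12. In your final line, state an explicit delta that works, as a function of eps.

Let eps > 0. We need delta > 0 so that 0 < |s + 3| < delta implies |(-3s + 3) − 12| < eps.
|(-3s + 3) − 12| = |-3s - 9| = 3|s + 3|.
Thus it suffices that |s + 3| < eps/3.
Choosing delta = eps/3 gives |(-3s + 3) − 12| = 3|s + 3| < eps whenever |s + 3| < delta.

delta = eps/3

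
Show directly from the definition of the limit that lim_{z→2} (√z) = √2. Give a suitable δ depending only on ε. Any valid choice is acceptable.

Suppose ε > 0. We want δ > 0 such that 0 < |z − 2| < δ implies |√z − √2| < ε.
Multiplying by the conjugate, |√z − √2| = |z − 2|/(√z + √2).
Restrict δ ≤ 2 so that |z − 2| < 2 forces z > 0, and then √z + √2 > √2.
Hence |√z − √2| < |z − 2|/√2, which is < ε once |z − 2| < √2·ε.
Take δ = min(2, √2·ε). If 0 < |z − 2| < δ then z > 0 and |√z − √2| < |z − 2|/√2 < ε.

δ = min(2, √2·ε)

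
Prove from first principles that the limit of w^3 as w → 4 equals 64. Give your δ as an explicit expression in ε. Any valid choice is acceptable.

Let ε > 0 be given. We seek δ > 0 with 0 < |w − 4| < δ ⇒ |w^3 − 64| < ε.
Factor: w^3 − 64 = (w − 4)(w^2 + 4w + 16), so |w^3 − 64| = |w − 4|·|w^2 + 4w + 16|.
Restrict δ ≤ 1. Then |w − 4| < 1 gives |w| < 5, so by the triangle inequality |w^2 + 4w + 16| ≤ 5^2 + 4·5 + 16 = 61.
Hence |w^3 − 64| ≤ 61|w − 4|, which is < ε once |w − 4| < ε/61.
Take δ = min(1, ε/61). If 0 < |w − 4| < δ then both bounds hold and |w^3 − 64| ≤ 61|w − 4| < 61·(ε/61) = ε.

δ = min(1, ε/61)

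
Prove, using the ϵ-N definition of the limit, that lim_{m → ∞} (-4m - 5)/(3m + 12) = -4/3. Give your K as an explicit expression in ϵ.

K = (11/3)/ϵ

Fix ϵ > 0. For m ≥ 1, |(-4m - 5)/(3m + 12) + 4/3| = |33|/(3(3m + 12)) = 33/(3(3m + 12)).
Since 3m + 12 ≥ 3m for m ≥ 1, this is ≤ 33/(3·3m) = (11/3)/m.
So |(-4m - 5)/(3m + 12) + 4/3| < ϵ whenever m > (11/3)/ϵ.
Take K = (11/3)/ϵ. If m > K then |(-4m - 5)/(3m + 12) + 4/3| ≤ (11/3)/m < ϵ.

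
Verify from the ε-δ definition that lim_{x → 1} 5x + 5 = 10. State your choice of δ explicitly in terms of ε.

Suppose ε > 0. We need δ > 0 so that 0 < |x − 1| < δ implies |(5x + 5) − 10| < ε.
|(5x + 5) − 10| = |5x - 5| = 5|x − 1|.
Thus it suffices that |x − 1| < ε/5.
Choosing δ = ε/5 gives |(5x + 5) − 10| = 5|x − 1| < ε whenever |x − 1| < δ.

δ = ε/5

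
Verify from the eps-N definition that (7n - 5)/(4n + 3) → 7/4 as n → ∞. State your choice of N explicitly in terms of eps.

N = (41/16)/eps

Fix eps > 0. For n ≥ 1, |(7n - 5)/(4n + 3) − (7/4)| = |-41|/(4(4n + 3)) = 41/(4(4n + 3)).
Since 4n + 3 ≥ 4n for n ≥ 1, this is ≤ 41/(4·4n) = (41/16)/n.
So |(7n - 5)/(4n + 3) − (7/4)| < eps whenever n > (41/16)/eps.
Take N = (41/16)/eps. If n > N then |(7n - 5)/(4n + 3) − (7/4)| ≤ (41/16)/n < eps.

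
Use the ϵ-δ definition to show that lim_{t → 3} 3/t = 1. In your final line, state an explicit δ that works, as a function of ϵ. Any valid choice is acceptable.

δ = min(3/2, (3/2)ϵ)

Fix ϵ > 0. We seek δ > 0 such that 0 < |t − 3| < δ implies |3/t − 1| < ϵ.
|3/t − 1| = 3·|3 − t|/(3·|t|) = 3|t − 3|/(3|t|).
Require δ ≤ 3/2 so that |t| > 3 − 3/2 = 3/2, hence 3|t| > 9/2.
Then |3/t − 1| < 3|t − 3|/(9/2), which is < ϵ when |t − 3| < (3/2)ϵ.
Take δ = min(3/2, (3/2)ϵ). Then 0 < |t − 3| < δ gives both |t − 3| < 3/2 and |t − 3| < (3/2)ϵ, so |3/t − 1| < ϵ.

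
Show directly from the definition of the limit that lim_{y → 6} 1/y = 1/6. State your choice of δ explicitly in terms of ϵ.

δ = min(3, 18ϵ)

Let ϵ > 0. We seek δ > 0 such that 0 < |y − 6| < δ implies |1/y − (1/6)| < ϵ.
|1/y − (1/6)| = |6 − y|/(6·|y|) = |y − 6|/(6|y|).
Require δ ≤ 3 so that |y| > 6 − 3 = 3, hence 6|y| > 18.
Then |1/y − (1/6)| < |y − 6|/18, which is < ϵ when |y − 6| < 18ϵ.
Take δ = min(3, 18ϵ). Then 0 < |y − 6| < δ gives both |y − 6| < 3 and |y − 6| < 18ϵ, so |1/y − (1/6)| < ϵ.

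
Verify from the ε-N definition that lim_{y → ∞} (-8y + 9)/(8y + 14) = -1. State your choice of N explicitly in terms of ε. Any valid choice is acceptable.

N = (23/8)/ε

Let ε > 0. We seek N > 0 such that y > N implies |(-8y + 9)/(8y + 14) + 1| < ε.
(-8y + 9)/(8y + 14) + 1 = (8(-8y + 9) − (-8)(8y + 14)) / (8(8y + 14)) = 184/(8(8y + 14)).
For y > 0 we have 8y + 14 > 8y, so |(-8y + 9)/(8y + 14) + 1| = 184/(8(8y + 14)) < 184/(8·8y) = (23/8)/y.
Thus |(-8y + 9)/(8y + 14) + 1| < ε whenever y > (23/8)/ε.
Take N = (23/8)/ε. If y > N then |(-8y + 9)/(8y + 14) + 1| < (23/8)/y < ε.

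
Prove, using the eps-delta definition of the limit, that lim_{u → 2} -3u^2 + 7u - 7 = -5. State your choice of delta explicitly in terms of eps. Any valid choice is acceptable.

delta = min(2, eps/13)

Let eps > 0. We want delta > 0 such that 0 < |u − 2| < delta implies |(-3u^2 + 7u - 7) + 5| < eps.
(-3u^2 + 7u - 7) + 5 = -3u^2 + 7u - 2 = (u − 2)(-3u + 1).
So |(-3u^2 + 7u - 7) + 5| = |u − 2|·|-3u + 1|.
Require delta ≤ 2. Then |u − 2| < 2 gives |u| < 4, and by the triangle inequality |-3u + 1| ≤ 3·4 + 1 = 13.
Hence |(-3u^2 + 7u - 7) + 5| ≤ 13|u − 2| < eps provided |u − 2| < eps/13.
Take delta = min(2, eps/13). Then 0 < |u − 2| < delta gives both |u − 2| < 2 and |u − 2| < eps/13, so |(-3u^2 + 7u - 7) + 5| < eps.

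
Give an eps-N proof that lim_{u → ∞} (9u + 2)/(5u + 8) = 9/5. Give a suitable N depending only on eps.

Fix eps > 0. We seek N > 0 such that u > N implies |(9u + 2)/(5u + 8) − (9/5)| < eps.
(9u + 2)/(5u + 8) − (9/5) = (5(9u + 2) − 9(5u + 8)) / (5(5u + 8)) = -62/(5(5u + 8)).
For u > 0 we have 5u + 8 > 5u, so |(9u + 2)/(5u + 8) − (9/5)| = 62/(5(5u + 8)) < 62/(5·5u) = (62/25)/u.
Thus |(9u + 2)/(5u + 8) − (9/5)| < eps whenever u > (62/25)/eps.
Take N = (62/25)/eps. If u > N then |(9u + 2)/(5u + 8) − (9/5)| < (62/25)/u < eps.

N = (62/25)/eps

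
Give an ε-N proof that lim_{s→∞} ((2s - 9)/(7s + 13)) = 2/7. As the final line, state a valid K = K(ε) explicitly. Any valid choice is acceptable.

Fix ε > 0. We seek K > 0 such that s > K implies |(2s - 9)/(7s + 13) − (2/7)| < ε.
(2s - 9)/(7s + 13) − (2/7) = (7(2s - 9) − 2(7s + 13)) / (7(7s + 13)) = -89/(7(7s + 13)).
For s > 0 we have 7s + 13 > 7s, so |(2s - 9)/(7s + 13) − (2/7)| = 89/(7(7s + 13)) < 89/(7·7s) = (89/49)/s.
Thus |(2s - 9)/(7s + 13) − (2/7)| < ε whenever s > (89/49)/ε.
Take K = (89/49)/ε. If s > K then |(2s - 9)/(7s + 13) − (2/7)| < (89/49)/s < ε.

K = (89/49)/ε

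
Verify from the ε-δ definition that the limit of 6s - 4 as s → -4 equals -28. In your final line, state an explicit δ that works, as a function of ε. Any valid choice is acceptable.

δ = ε/6

Suppose ε > 0. We need δ > 0 so that 0 < |s + 4| < δ implies |(6s - 4) + 28| < ε.
Since (6s - 4) + 28 = 6(s + 4), we have |(6s - 4) + 28| = 6|s + 4|.
So 6|s + 4| < ε exactly when |s + 4| < ε/6.
Choosing δ = ε/6 gives |(6s - 4) + 28| = 6|s + 4| < ε whenever |s + 4| < δ.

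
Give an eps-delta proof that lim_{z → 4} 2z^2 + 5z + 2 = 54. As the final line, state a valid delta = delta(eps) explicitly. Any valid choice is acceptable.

delta = min(1, eps/23)

Let eps > 0. We want delta > 0 such that 0 < |z − 4| < delta implies |(2z^2 + 5z + 2) − 54| < eps.
(2z^2 + 5z + 2) − 54 = 2z^2 + 5z - 52 = (z − 4)(2z + 13).
So |(2z^2 + 5z + 2) − 54| = |z − 4|·|2z + 13|.
Assume first that |z − 4| < 1, so |z| < 5. Then |2z + 13| ≤ 2·5 + 13 = 23.
Hence |(2z^2 + 5z + 2) − 54| ≤ 23|z − 4| < eps provided |z − 4| < eps/23.
Take delta = min(1, eps/23). Then 0 < |z − 4| < delta gives both |z − 4| < 1 and |z − 4| < eps/23, so |(2z^2 + 5z + 2) − 54| < eps.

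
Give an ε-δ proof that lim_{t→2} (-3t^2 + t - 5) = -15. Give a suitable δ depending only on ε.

δ = min(1, ε/14)

Let ε > 0. We want δ > 0 such that 0 < |t − 2| < δ implies |(-3t^2 + t - 5) + 15| < ε.
(-3t^2 + t - 5) + 15 = -3t^2 + t + 10 = (t − 2)(-3t - 5).
So |(-3t^2 + t - 5) + 15| = |t − 2|·|-3t - 5|.
Require δ ≤ 1. Then |t − 2| < 1 gives |t| < 3, and by the triangle inequality |-3t - 5| ≤ 3·3 + 5 = 14.
Hence |(-3t^2 + t - 5) + 15| ≤ 14|t − 2| < ε provided |t − 2| < ε/14.
Choosing δ = min(1, ε/14) ensures both conditions, hence |(-3t^2 + t - 5) + 15| < ε.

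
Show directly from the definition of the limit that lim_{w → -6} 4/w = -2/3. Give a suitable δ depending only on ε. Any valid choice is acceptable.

δ = min(3, (9/2)ε)

Fix ε > 0. We seek δ > 0 such that 0 < |w + 6| < δ implies |4/w + 2/3| < ε.
|4/w + 2/3| = 4·|-6 − w|/(6·|w|) = 4|w + 6|/(6|w|).
Require δ ≤ 3 so that |w| > 6 − 3 = 3, hence 6|w| > 18.
Then |4/w + 2/3| < 4|w + 6|/18, which is < ε when |w + 6| < (9/2)ε.
Take δ = min(3, (9/2)ε). Then 0 < |w + 6| < δ gives both |w + 6| < 3 and |w + 6| < (9/2)ε, so |4/w + 2/3| < ε.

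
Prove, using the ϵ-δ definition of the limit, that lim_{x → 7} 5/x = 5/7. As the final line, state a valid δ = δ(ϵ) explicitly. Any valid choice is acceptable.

Suppose ϵ > 0. We seek δ > 0 such that 0 < |x − 7| < δ implies |5/x − (5/7)| < ϵ.
|5/x − (5/7)| = 5·|7 − x|/(7·|x|) = 5|x − 7|/(7|x|).
Restrict δ ≤ 7/2. Then |x − 7| < 7/2 gives |x| > 7/2, so 7|x| > 49/2.
Then |5/x − (5/7)| < 5|x − 7|/(49/2), which is < ϵ when |x − 7| < (49/10)ϵ.
Take δ = min(7/2, (49/10)ϵ). Then 0 < |x − 7| < δ gives both |x − 7| < 7/2 and |x − 7| < (49/10)ϵ, so |5/x − (5/7)| < ϵ.

δ = min(7/2, (49/10)ϵ)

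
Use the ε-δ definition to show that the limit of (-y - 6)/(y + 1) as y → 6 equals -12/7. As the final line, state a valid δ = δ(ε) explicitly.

δ = min(7/2, (49/10)ε)

Suppose ε > 0. We want δ > 0 with 0 < |y − 6| < δ ⇒ |(-y - 6)/(y + 1) + 12/7| < ε.
Combining over a common denominator, (-y - 6)/(y + 1) + 12/7 = [(-y - 6)·7 − (-12)·(y + 1)] / [7·(y + 1)] = 5(y − 6) / (7(y + 1)).
So |(-y - 6)/(y + 1) + 12/7| = 5|y − 6| / (7·|y + 1|).
Restrict δ ≤ 7/2. Then |y − 6| < 7/2 gives |y + 1| = |(y − 6) + 7| ≥ 7 − 7/2 = 7/2.
Hence |(-y - 6)/(y + 1) + 12/7| < 5|y − 6|/(7·(7/2)) = (10/49)|y − 6|, which is < ε once |y − 6| < (49/10)ε.
Take δ = min(7/2, (49/10)ε). Then 0 < |y − 6| < δ forces both bounds, so |(-y - 6)/(y + 1) + 12/7| < ε.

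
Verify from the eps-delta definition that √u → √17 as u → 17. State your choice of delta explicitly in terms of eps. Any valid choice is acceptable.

delta = min(17, √17·eps)

Let eps > 0 be given. We want delta > 0 such that 0 < |u − 17| < delta implies |√u − √17| < eps.
Rationalise: √u − √17 = (u − 17)/(√u + √17), so |√u − √17| = |u − 17|/(√u + √17).
Restrict delta ≤ 17 so that |u − 17| < 17 forces u > 0, and then √u + √17 > √17.
Hence |√u − √17| < |u − 17|/√17, which is < eps once |u − 17| < √17·eps.
Take delta = min(17, √17·eps). If 0 < |u − 17| < delta then u > 0 and |√u − √17| < |u − 17|/√17 < eps.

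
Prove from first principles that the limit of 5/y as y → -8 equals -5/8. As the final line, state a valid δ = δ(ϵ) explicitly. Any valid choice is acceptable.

Let ϵ > 0. We seek δ > 0 such that 0 < |y + 8| < δ implies |5/y + 5/8| < ϵ.
|5/y + 5/8| = 5·|-8 − y|/(8·|y|) = 5|y + 8|/(8|y|).
Require δ ≤ 4 so that |y| > 8 − 4 = 4, hence 8|y| > 32.
Then |5/y + 5/8| < 5|y + 8|/32, which is < ϵ when |y + 8| < (32/5)ϵ.
Take δ = min(4, (32/5)ϵ). Then 0 < |y + 8| < δ gives both |y + 8| < 4 and |y + 8| < (32/5)ϵ, so |5/y + 5/8| < ϵ.

δ = min(4, (32/5)ϵ)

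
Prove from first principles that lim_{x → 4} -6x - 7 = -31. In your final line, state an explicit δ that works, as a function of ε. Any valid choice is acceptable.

δ = ε/6

Let ε > 0. We need δ > 0 so that 0 < |x − 4| < δ implies |(-6x - 7) + 31| < ε.
|(-6x - 7) + 31| = |-6x + 24| = 6|x − 4|.
Thus it suffices that |x − 4| < ε/6.
Take δ = ε/6. If 0 < |x − 4| < δ then |(-6x - 7) + 31| = 6|x − 4| < 6·(ε/6) = ε.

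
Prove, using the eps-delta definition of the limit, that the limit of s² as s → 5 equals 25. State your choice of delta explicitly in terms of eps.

Fix eps > 0. We seek delta > 0 with 0 < |s − 5| < delta ⇒ |s² − 25| < eps.
Factor: s² − 25 = (s − 5)(s + 5), so |s² − 25| = |s − 5|·|s + 5|.
Restrict delta ≤ 2. Then |s − 5| < 2 gives |s| < 7, so by the triangle inequality |s + 5| ≤ 7 + 5 = 12.
Hence |s² − 25| ≤ 12|s − 5|, which is < eps once |s − 5| < eps/12.
Take delta = min(2, eps/12). If 0 < |s − 5| < delta then both bounds hold and |s² − 25| ≤ 12|s − 5| < 12·(eps/12) = eps.

delta = min(2, eps/12)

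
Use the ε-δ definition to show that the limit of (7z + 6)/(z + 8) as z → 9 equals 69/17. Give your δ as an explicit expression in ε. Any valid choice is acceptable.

δ = min(17/2, (289/100)ε)

Let ε > 0 be given. We want δ > 0 with 0 < |z − 9| < δ ⇒ |(7z + 6)/(z + 8) − (69/17)| < ε.
Combining over a common denominator, (7z + 6)/(z + 8) − (69/17) = [(7z + 6)·17 − 69·(z + 8)] / [17·(z + 8)] = 50(z − 9) / (17(z + 8)).
So |(7z + 6)/(z + 8) − (69/17)| = 50|z − 9| / (17·|z + 8|).
Require δ ≤ 17/2, so |z + 8| ≥ |17| − |z − 9| > 17 − 17/2 = 17/2.
Hence |(7z + 6)/(z + 8) − (69/17)| < 50|z − 9|/(17·(17/2)) = (100/289)|z − 9|, which is < ε once |z − 9| < (289/100)ε.
Take δ = min(17/2, (289/100)ε). Then 0 < |z − 9| < δ forces both bounds, so |(7z + 6)/(z + 8) − (69/17)| < ε.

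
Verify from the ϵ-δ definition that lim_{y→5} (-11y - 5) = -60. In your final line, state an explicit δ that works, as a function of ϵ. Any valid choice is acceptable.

δ = ϵ/11

Fix ϵ > 0. We need δ > 0 so that 0 < |y − 5| < δ implies |(-11y - 5) + 60| < ϵ.
Since (-11y - 5) + 60 = -11(y − 5), we have |(-11y - 5) + 60| = 11|y − 5|.
Thus it suffices that |y − 5| < ϵ/11.
Take δ = ϵ/11. If 0 < |y − 5| < δ then |(-11y - 5) + 60| = 11|y − 5| < 11·(ϵ/11) = ϵ.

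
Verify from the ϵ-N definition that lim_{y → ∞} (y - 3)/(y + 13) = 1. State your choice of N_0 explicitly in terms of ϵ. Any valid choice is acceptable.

N_0 = 16/ϵ

Suppose ϵ > 0. We seek N_0 > 0 such that y > N_0 implies |(y - 3)/(y + 13) − 1| < ϵ.
(y - 3)/(y + 13) − 1 = ((y - 3) − (y + 13)) / ((y + 13)) = -16/((y + 13)).
For y > 0 we have y + 13 > y, so |(y - 3)/(y + 13) − 1| = 16/((y + 13)) < 16/(y) = 16/y.
Thus |(y - 3)/(y + 13) − 1| < ϵ whenever y > 16/ϵ.
Take N_0 = 16/ϵ. If y > N_0 then |(y - 3)/(y + 13) − 1| < 16/y < ϵ.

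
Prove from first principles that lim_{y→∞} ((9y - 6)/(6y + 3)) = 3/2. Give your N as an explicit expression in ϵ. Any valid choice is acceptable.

Let ϵ > 0 be given. We seek N > 0 such that y > N implies |(9y - 6)/(6y + 3) − (3/2)| < ϵ.
(9y - 6)/(6y + 3) − (3/2) = (6(9y - 6) − 9(6y + 3)) / (6(6y + 3)) = -63/(6(6y + 3)).
For y > 0 we have 6y + 3 > 6y, so |(9y - 6)/(6y + 3) − (3/2)| = 63/(6(6y + 3)) < 63/(6·6y) = (7/4)/y.
Thus |(9y - 6)/(6y + 3) − (3/2)| < ϵ whenever y > (7/4)/ϵ.
Take N = (7/4)/ϵ. If y > N then |(9y - 6)/(6y + 3) − (3/2)| < (7/4)/y < ϵ.

N = (7/4)/ϵ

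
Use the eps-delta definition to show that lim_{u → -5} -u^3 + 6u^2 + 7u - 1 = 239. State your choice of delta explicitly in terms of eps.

Let eps > 0. We want delta > 0 such that 0 < |u + 5| < delta implies |(-u^3 + 6u^2 + 7u - 1) − 239| < eps.
(-u^3 + 6u^2 + 7u - 1) − 239 = -u^3 + 6u^2 + 7u - 240 = (u + 5)(-u^2 + 11u - 48).
So |(-u^3 + 6u^2 + 7u - 1) − 239| = |u + 5|·|-u^2 + 11u - 48|.
Assume first that |u + 5| < 1, so |u| < 6. Then |-u^2 + 11u - 48| ≤ 6^2 + 11·6 + 48 = 150.
Hence |(-u^3 + 6u^2 + 7u - 1) − 239| ≤ 150|u + 5| < eps provided |u + 5| < eps/150.
Choosing delta = min(1, eps/150) ensures both conditions, hence |(-u^3 + 6u^2 + 7u - 1) − 239| < eps.

delta = min(1, eps/150)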